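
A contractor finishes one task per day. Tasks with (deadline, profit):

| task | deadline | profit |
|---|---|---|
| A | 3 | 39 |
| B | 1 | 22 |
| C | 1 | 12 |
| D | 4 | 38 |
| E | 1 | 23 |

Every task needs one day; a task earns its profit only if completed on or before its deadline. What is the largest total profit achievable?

100

Profit order: A=39 D=38 E=23 B=22 C=12
Assign: A→slot 3, D→slot 4, E→slot 1, B skipped, C skipped.
Slots: [1:E] [3:A] [4:D]
Profit = 23 + 39 + 38 = 100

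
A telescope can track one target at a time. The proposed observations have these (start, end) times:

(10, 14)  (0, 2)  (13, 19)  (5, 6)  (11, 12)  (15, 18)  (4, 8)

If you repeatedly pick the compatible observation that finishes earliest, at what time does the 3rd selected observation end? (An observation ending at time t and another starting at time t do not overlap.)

Sort by end time and greedily take each interval whose start is ≥ the last chosen end.
Sorted by end: (0,2)  (5,6)  (4,8)  (11,12)  (10,14)  (15,18)  (13,19)
take (0,2); take (5,6); take (11,12); take (15,18); skip (13,19).
Selected: (0,2) (5,6) (11,12) (15,18)

12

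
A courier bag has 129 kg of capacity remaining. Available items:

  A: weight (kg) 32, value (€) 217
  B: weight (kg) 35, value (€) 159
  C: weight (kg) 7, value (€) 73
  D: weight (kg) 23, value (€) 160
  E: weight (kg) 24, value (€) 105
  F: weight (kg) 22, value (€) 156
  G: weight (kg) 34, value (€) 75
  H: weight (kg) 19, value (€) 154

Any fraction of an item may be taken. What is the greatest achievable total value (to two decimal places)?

Order: C (73/7=10.43) > H (154/19=8.11) > F (156/22=7.09) > D (160/23=6.96) > A (217/32=6.78) > B (159/35=4.54) > E (105/24=4.38) > G (75/34=2.21)
Fill: take C (7 @ 73) → take H (19 @ 154) → take F (22 @ 156) → take D (23 @ 160) → take A (32 @ 217) → take 26/35 of B → 118.11; 129/129 used.
Total value = 878.11

878.11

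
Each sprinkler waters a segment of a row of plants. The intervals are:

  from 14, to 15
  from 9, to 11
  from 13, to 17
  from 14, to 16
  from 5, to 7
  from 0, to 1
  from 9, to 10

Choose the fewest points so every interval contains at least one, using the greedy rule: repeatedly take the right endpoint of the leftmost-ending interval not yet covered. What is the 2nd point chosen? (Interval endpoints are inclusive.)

By right end: [0,1]  [5,7]  [9,10]  [9,11]  [14,15]  [14,16]  [13,17]
[0,1] uncovered → point at 1; [5,7] uncovered → point at 7; [9,10] uncovered → point at 10; [14,15] uncovered → point at 15.
Points: 1, 7, 10, 15 (4 total).

7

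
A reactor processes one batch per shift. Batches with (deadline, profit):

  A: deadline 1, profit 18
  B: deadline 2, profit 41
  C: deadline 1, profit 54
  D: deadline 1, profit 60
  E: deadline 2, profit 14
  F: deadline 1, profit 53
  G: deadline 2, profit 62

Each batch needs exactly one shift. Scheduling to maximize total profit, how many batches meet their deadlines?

2

Take jobs in profit order; each goes to the latest open slot no later than its deadline.
By profit: G(d2,62), D(d1,60), C(d1,54), F(d1,53), B(d2,41), A(d1,18), E(d2,14)
G→slot 2; D→slot 1; C skipped; F skipped; B skipped; A skipped; E skipped.
2 of 7 scheduled.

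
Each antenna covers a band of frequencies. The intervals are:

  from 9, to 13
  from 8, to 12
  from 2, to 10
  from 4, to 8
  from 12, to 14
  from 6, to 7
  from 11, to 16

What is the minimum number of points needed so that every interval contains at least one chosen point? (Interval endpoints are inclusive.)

Sort by right endpoint; whenever an interval is uncovered, place a point at its right end.
By right end: [6,7]  [4,8]  [2,10]  [8,12]  [9,13]  [12,14]  [11,16]
[6,7] uncovered → point at 7; [8,12] uncovered → point at 12.
Points: 7, 12 (2 total).

2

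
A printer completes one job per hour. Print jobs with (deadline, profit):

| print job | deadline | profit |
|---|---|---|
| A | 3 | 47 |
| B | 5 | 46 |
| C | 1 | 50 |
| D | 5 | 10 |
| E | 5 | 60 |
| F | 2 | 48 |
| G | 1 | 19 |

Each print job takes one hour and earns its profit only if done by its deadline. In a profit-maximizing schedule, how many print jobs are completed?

Sort by profit descending; place each in the latest free slot ≤ its deadline.
By profit: E(d5,60), C(d1,50), F(d2,48), A(d3,47), B(d5,46), G(d1,19), D(d5,10)
E→slot 5; C→slot 1; F→slot 2; A→slot 3; B→slot 4; G skipped; D skipped.
5 of 7 scheduled.

5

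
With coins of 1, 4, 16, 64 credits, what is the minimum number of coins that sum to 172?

172 − 2×64→44 − 2×16→12 − 3×4→0
Total coins = 2 + 2 + 3 = 7

7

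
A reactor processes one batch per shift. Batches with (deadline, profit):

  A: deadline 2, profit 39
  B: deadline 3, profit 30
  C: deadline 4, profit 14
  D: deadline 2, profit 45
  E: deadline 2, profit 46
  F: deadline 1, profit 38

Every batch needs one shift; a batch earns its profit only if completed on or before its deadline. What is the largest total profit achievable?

135

Sort by profit descending; place each in the latest free slot ≤ its deadline.
Profit order: E=46 D=45 A=39 F=38 B=30 C=14
Assign: E→slot 2, D→slot 1, A skipped, F skipped, B→slot 3, C→slot 4.
Slots: [1:D] [2:E] [3:B] [4:C]
Profit = 45 + 46 + 30 + 14 = 135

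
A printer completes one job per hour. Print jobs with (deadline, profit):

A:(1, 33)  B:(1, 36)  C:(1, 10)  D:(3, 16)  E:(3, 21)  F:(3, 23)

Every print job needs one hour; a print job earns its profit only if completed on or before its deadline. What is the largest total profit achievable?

80

Profit order: B=36 A=33 F=23 E=21 D=16 C=10
Assign: B→slot 1, A skipped, F→slot 3, E→slot 2, D skipped, C skipped.
Slots: [1:B] [2:E] [3:F]
Profit = 36 + 21 + 23 = 80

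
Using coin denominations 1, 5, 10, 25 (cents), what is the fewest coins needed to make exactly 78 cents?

Use the largest denomination that fits, subtract, and repeat.
78 = 3×25 + 3×1
Total coins = 3 + 3 = 6

6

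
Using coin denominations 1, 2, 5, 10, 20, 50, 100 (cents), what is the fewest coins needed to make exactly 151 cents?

3

Use the largest denomination that fits, subtract, and repeat.
151 = 1×100 + 1×50 + 1×1
Total coins = 1 + 1 + 1 = 3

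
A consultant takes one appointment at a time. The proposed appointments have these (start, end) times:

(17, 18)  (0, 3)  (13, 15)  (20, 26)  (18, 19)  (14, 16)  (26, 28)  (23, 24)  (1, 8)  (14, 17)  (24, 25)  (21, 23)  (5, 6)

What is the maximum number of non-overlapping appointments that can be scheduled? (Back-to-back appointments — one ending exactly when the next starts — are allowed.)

Sort by end time and greedily take each interval whose start is ≥ the last chosen end.
Sorted by end: (0,3)  (5,6)  (1,8)  (13,15)  (14,16)  (14,17)  (17,18)  (18,19)  (21,23)  (23,24)  (24,25)  (20,26)  (26,28)
take (0,3); take (5,6); take (13,15); take (17,18); take (18,19); take (21,23); take (23,24); take (24,25); take (26,28).
Selected 9 appointments.

9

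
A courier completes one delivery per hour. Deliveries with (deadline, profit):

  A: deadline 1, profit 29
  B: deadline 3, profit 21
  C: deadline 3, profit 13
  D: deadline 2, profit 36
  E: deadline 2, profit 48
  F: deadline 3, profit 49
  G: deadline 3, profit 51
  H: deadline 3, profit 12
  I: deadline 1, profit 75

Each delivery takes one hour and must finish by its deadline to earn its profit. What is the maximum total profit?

175

By profit: I(d1,75), G(d3,51), F(d3,49), E(d2,48), D(d2,36), A(d1,29), B(d3,21), C(d3,13), H(d3,12)
I→slot 1; G→slot 3; F→slot 2; E skipped; D skipped; A skipped; B skipped; C skipped; H skipped.
Profit = 75 + 49 + 51 = 175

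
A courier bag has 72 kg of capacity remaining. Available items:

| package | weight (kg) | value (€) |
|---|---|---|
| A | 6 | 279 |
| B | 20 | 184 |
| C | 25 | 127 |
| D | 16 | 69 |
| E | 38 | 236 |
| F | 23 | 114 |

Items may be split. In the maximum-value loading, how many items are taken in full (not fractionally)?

3

Greedy by value/weight ratio, highest first.
Order: A (279/6=46.50) > B (184/20=9.20) > E (236/38=6.21) > C (127/25=5.08) > F (114/23=4.96) > D (69/16=4.31)
Fill: take A (6 @ 279) → take B (20 @ 184) → take E (38 @ 236) → take 8/25 of C → 40.64; 72/72 used.
3 item(s) taken whole; one partial (take 8/25 of C).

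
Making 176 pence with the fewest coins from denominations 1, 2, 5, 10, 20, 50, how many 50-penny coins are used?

176 − 3×50→26 − 1×20→6 − 1×5→1 − 1×1→0
Count of 50: 3

3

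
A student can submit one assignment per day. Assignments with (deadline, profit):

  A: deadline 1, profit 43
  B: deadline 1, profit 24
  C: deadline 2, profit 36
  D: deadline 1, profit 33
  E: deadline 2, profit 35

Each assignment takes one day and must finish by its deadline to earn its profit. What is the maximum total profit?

79

Sort by profit descending; place each in the latest free slot ≤ its deadline.
By profit: A(d1,43), C(d2,36), E(d2,35), D(d1,33), B(d1,24)
A→slot 1; C→slot 2; E skipped; D skipped; B skipped.
Profit = 43 + 36 = 79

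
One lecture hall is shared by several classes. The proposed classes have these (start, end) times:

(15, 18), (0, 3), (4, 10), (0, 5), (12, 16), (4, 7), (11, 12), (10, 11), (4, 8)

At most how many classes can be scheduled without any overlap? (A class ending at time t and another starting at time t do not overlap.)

5

Sorted by end: (0,3)  (0,5)  (4,7)  (4,8)  (4,10)  (10,11)  (11,12)  (12,16)  (15,18)
take (0,3); take (4,7); skip (4,10); take (10,11); take (11,12); take (12,16); skip (15,18).
Selected 5 classes.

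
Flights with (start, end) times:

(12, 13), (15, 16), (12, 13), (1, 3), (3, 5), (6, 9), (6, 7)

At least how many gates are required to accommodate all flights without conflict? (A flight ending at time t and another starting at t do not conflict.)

Events (time:±→running): 1:+→1 3:-→0 3:+→1 5:-→0 6:+→1 6:+→2 … peak 2.

2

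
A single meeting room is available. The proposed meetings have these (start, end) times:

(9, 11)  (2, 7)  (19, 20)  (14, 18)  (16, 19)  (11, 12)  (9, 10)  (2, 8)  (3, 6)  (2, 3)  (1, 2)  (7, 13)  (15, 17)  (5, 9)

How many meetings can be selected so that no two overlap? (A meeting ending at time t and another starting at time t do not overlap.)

Order by finish time; keep every interval that doesn't clash with the previous kept one.
By end time: (1,2), (2,3), (3,6), (2,7), (2,8), (5,9), (9,10), (9,11), (11,12), (7,13), (15,17), (14,18), (16,19), (19,20).
Pick (1,2); next start ≥ 2 → (2,3); next start ≥ 3 → (3,6); next start ≥ 6 → (9,10); next start ≥ 10 → (11,12); next start ≥ 12 → (15,17); next start ≥ 17 → (19,20).
Selected 7 meetings.

7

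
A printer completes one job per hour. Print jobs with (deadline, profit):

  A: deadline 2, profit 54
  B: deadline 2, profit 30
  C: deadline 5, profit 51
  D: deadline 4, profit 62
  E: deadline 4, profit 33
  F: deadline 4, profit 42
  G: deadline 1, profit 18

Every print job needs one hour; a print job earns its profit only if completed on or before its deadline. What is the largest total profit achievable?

242

Take jobs in profit order; each goes to the latest open slot no later than its deadline.
By profit: D(d4,62), A(d2,54), C(d5,51), F(d4,42), E(d4,33), B(d2,30), G(d1,18)
D→slot 4; A→slot 2; C→slot 5; F→slot 3; E→slot 1; B skipped; G skipped.
Profit = 33 + 54 + 42 + 62 + 51 = 242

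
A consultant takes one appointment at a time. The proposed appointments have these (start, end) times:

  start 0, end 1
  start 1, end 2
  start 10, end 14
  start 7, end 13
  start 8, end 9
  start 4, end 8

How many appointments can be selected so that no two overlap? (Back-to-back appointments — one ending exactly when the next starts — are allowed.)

By end time: (0,1), (1,2), (4,8), (8,9), (7,13), (10,14).
Pick (0,1); next start ≥ 1 → (1,2); next start ≥ 2 → (4,8); next start ≥ 8 → (8,9); next start ≥ 9 → (10,14).
Selected 5 appointments.

5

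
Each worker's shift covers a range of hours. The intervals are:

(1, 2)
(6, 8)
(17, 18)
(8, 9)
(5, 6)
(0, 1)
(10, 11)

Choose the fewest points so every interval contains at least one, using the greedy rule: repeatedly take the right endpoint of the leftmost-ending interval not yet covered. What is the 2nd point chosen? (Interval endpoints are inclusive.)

Sort by right endpoint; whenever an interval is uncovered, place a point at its right end.
Sorted: [0,1] [1,2] [5,6] [6,8] [8,9] [10,11] [17,18]
{[0,1],[1,2]} hit by 1; {[5,6],[6,8]} hit by 6; {[8,9]} hit by 9; {[10,11]} hit by 11; {[17,18]} hit by 18.
Points: 1, 6, 9, 11, 18 (5 total).

6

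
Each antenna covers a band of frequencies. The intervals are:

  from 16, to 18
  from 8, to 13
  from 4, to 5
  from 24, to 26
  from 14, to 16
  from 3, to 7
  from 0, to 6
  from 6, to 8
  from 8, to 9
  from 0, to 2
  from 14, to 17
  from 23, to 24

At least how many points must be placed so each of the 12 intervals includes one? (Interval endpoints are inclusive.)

5

Sort by right endpoint; whenever an interval is uncovered, place a point at its right end.
Sorted: [0,2] [4,5] [0,6] [3,7] [6,8] [8,9] [8,13] [14,16] [14,17] [16,18] [23,24] [24,26]
{[0,2]} hit by 2; {[4,5],[0,6],[3,7]} hit by 5; {[6,8],[8,9],[8,13]} hit by 8; {[14,16],[14,17],[16,18]} hit by 16; {[23,24],[24,26]} hit by 24.
Points: 2, 5, 8, 16, 24 (5 total).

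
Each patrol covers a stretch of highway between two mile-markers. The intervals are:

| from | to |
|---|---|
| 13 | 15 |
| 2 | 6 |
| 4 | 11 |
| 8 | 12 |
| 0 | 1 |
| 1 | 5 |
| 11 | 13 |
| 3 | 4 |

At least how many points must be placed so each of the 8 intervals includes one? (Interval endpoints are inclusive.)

4

Sort by right endpoint; whenever an interval is uncovered, place a point at its right end.
By right end: [0,1]  [3,4]  [1,5]  [2,6]  [4,11]  [8,12]  [11,13]  [13,15]
[0,1] uncovered → point at 1; [3,4] uncovered → point at 4; [8,12] uncovered → point at 12; [13,15] uncovered → point at 15.
Points: 1, 4, 12, 15 (4 total).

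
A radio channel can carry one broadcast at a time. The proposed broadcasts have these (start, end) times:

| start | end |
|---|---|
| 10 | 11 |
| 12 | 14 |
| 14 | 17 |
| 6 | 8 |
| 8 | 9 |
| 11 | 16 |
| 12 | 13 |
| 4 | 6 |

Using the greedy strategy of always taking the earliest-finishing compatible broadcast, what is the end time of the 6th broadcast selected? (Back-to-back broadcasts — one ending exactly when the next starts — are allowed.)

By end time: (4,6), (6,8), (8,9), (10,11), (12,13), (12,14), (11,16), (14,17).
Pick (4,6); next start ≥ 6 → (6,8); next start ≥ 8 → (8,9); next start ≥ 9 → (10,11); next start ≥ 11 → (12,13); next start ≥ 13 → (14,17).
Selected: (4,6) (6,8) (8,9) (10,11) (12,13) (14,17)

17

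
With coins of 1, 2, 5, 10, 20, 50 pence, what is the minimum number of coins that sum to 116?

Greedy: take as many of the largest coin as possible, then repeat with the remainder.
116 − 2×50→16 − 1×10→6 − 1×5→1 − 1×1→0
Total coins = 2 + 1 + 1 + 1 = 5

5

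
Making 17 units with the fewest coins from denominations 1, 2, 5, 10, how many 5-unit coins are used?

Use the largest denomination that fits, subtract, and repeat.
17 − 1×10→7 − 1×5→2 − 1×2→0
Count of 5: 1

1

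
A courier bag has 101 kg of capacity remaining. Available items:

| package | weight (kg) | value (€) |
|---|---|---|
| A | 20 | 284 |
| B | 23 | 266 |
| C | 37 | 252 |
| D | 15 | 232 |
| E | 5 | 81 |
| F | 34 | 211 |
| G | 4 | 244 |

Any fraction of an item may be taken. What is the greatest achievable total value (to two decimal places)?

Sort by value per unit weight and fill in that order.
Ratios (sorted): G 61.00, E 16.20, D 15.47, A 14.20, B 11.57, C 6.81, F 6.21
take G (4 @ 244); take E (5 @ 81); take D (15 @ 232); take A (20 @ 284); take B (23 @ 266); take 34/37 of C → 231.57. Capacity used 101/101.
Total value = 1338.57

1338.57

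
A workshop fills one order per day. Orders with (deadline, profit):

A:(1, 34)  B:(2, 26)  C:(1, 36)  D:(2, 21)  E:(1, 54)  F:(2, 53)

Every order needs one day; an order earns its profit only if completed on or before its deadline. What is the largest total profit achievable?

Profit order: E=54 F=53 C=36 A=34 B=26 D=21
Assign: E→slot 1, F→slot 2, C skipped, A skipped, B skipped, D skipped.
Slots: [1:E] [2:F]
Profit = 54 + 53 = 107

107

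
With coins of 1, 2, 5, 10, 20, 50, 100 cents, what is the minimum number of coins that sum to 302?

4

Use the largest denomination that fits, subtract, and repeat.
302 − 3×100→2 − 1×2→0
Total coins = 3 + 1 = 4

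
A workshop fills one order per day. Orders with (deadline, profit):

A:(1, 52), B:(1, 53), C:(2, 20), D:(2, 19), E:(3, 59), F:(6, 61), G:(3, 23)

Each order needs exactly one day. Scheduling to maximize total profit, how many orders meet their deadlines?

4

Take jobs in profit order; each goes to the latest open slot no later than its deadline.
Profit order: F=61 E=59 B=53 A=52 G=23 C=20 D=19
Assign: F→slot 6, E→slot 3, B→slot 1, A skipped, G→slot 2, C skipped, D skipped.
Slots: [1:B] [2:G] [3:E] [6:F]
4 of 7 scheduled.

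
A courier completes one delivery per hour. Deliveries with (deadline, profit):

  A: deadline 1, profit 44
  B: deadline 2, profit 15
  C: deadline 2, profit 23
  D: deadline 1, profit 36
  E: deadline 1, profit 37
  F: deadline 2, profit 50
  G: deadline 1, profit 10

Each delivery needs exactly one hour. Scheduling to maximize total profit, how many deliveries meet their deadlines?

By profit: F(d2,50), A(d1,44), E(d1,37), D(d1,36), C(d2,23), B(d2,15), G(d1,10)
F→slot 2; A→slot 1; E skipped; D skipped; C skipped; B skipped; G skipped.
2 of 7 scheduled.

2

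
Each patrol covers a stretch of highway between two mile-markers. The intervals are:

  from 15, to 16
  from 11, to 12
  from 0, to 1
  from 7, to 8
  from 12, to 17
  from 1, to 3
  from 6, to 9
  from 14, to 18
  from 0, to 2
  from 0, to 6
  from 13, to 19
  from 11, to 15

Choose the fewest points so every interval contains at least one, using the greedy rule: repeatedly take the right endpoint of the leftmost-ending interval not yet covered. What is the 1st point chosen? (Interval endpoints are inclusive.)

1

Sorted: [0,1] [0,2] [1,3] [0,6] [7,8] [6,9] [11,12] [11,15] [15,16] [12,17] [14,18] [13,19]
{[0,1],[0,2],[1,3],[0,6]} hit by 1; {[7,8],[6,9]} hit by 8; {[11,12],[11,15]} hit by 12; {[15,16],[12,17],[14,18],[13,19]} hit by 16.
Points: 1, 8, 12, 16 (4 total).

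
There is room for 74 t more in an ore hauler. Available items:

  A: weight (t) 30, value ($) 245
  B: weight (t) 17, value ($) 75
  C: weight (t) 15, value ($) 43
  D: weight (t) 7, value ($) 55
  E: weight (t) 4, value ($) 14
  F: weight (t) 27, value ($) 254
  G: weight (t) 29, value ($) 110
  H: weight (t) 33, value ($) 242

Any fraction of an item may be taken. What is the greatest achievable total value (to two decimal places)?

627.33

Sort by value per unit weight and fill in that order.
Order: F (254/27=9.41) > A (245/30=8.17) > D (55/7=7.86) > H (242/33=7.33) > B (75/17=4.41) > G (110/29=3.79) > E (14/4=3.50) > C (43/15=2.87)
Fill: take F (27 @ 254) → take A (30 @ 245) → take D (7 @ 55) → take 10/33 of H → 73.33; 74/74 used.
Total value = 627.33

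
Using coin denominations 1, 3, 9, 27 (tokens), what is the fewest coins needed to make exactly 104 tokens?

Greedy: take as many of the largest coin as possible, then repeat with the remainder.
104 − 3×27→23 − 2×9→5 − 1×3→2 − 2×1→0
Total coins = 3 + 2 + 1 + 2 = 8

8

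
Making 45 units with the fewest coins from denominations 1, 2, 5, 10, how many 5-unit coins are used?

Greedy: take as many of the largest coin as possible, then repeat with the remainder.
45 − 4×10→5 − 1×5→0
Count of 5: 1

1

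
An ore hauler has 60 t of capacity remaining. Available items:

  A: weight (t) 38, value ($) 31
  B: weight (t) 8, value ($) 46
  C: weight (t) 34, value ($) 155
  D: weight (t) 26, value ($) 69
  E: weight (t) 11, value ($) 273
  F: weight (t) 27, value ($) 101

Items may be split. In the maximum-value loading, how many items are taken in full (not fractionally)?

3

Greedy by value/weight ratio, highest first.
Order: E (273/11=24.82) > B (46/8=5.75) > C (155/34=4.56) > F (101/27=3.74) > D (69/26=2.65) > A (31/38=0.82)
Fill: take E (11 @ 273) → take B (8 @ 46) → take C (34 @ 155) → take 7/27 of F → 26.19; 60/60 used.
3 item(s) taken whole; one partial (take 7/27 of F).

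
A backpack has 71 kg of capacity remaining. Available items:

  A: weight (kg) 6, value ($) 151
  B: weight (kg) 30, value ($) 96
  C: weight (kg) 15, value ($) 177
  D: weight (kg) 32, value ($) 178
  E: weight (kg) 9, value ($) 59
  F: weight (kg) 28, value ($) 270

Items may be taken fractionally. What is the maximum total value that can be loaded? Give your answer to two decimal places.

729.31

Greedy by value/weight ratio, highest first.
Ratios (sorted): A 25.17, C 11.80, F 9.64, E 6.56, D 5.56, B 3.20
take A (6 @ 151); take C (15 @ 177); take F (28 @ 270); take E (9 @ 59); take 13/32 of D → 72.31. Capacity used 71/71.
Total value = 729.31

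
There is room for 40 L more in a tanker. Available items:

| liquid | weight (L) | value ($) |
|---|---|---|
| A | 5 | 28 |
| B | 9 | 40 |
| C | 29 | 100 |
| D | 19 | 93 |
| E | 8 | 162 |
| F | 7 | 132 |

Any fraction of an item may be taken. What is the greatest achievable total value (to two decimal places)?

Ratios (sorted): E 20.25, F 18.86, A 5.60, D 4.89, B 4.44, C 3.45
take E (8 @ 162); take F (7 @ 132); take A (5 @ 28); take D (19 @ 93); take 1/9 of B → 4.44. Capacity used 40/40.
Total value = 419.44

419.44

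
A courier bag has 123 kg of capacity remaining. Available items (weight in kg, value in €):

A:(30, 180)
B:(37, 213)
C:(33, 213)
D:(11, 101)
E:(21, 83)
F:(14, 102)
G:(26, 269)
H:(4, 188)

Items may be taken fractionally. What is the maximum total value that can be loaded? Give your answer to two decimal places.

Ratios (sorted): H 47.00, G 10.35, D 9.18, F 7.29, C 6.45, A 6.00, B 5.76, E 3.95
take H (4 @ 188); take G (26 @ 269); take D (11 @ 101); take F (14 @ 102); take C (33 @ 213); take A (30 @ 180); take 5/37 of B → 28.78. Capacity used 123/123.
Total value = 1081.78

1081.78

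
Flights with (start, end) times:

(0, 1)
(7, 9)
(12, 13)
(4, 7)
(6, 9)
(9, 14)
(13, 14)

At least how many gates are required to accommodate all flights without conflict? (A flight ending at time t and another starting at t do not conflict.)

2

Count concurrent intervals with a sweep; the peak is the room count.
Events (time:±→running): 0:+→1 1:-→0 4:+→1 6:+→2 … peak 2.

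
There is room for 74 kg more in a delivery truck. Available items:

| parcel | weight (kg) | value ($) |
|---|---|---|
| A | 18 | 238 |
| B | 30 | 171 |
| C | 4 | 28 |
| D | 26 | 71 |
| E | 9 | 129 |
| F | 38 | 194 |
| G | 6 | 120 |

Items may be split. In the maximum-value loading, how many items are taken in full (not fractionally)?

5

Sort by value per unit weight and fill in that order.
Order: G (120/6=20.00) > E (129/9=14.33) > A (238/18=13.22) > C (28/4=7.00) > B (171/30=5.70) > F (194/38=5.11) > D (71/26=2.73)
Fill: take G (6 @ 120) → take E (9 @ 129) → take A (18 @ 238) → take C (4 @ 28) → take B (30 @ 171) → take 7/38 of F → 35.74; 74/74 used.
5 item(s) taken whole; one partial (take 7/38 of F).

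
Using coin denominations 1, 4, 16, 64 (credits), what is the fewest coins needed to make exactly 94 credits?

7

Greedy: take as many of the largest coin as possible, then repeat with the remainder.
94 = 1×64 + 1×16 + 3×4 + 2×1
Total coins = 1 + 1 + 3 + 2 = 7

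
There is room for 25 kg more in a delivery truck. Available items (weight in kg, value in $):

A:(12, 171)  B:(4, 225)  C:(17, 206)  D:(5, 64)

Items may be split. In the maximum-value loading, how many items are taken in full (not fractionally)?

3

Ratios (sorted): B 56.25, A 14.25, D 12.80, C 12.12
take B (4 @ 225); take A (12 @ 171); take D (5 @ 64); take 4/17 of C → 48.47. Capacity used 25/25.
3 item(s) taken whole; one partial (take 4/17 of C).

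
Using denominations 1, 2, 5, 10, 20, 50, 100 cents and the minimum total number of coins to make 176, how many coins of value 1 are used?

1

176 = 1×100 + 1×50 + 1×20 + 1×5 + 1×1
Count of 1: 1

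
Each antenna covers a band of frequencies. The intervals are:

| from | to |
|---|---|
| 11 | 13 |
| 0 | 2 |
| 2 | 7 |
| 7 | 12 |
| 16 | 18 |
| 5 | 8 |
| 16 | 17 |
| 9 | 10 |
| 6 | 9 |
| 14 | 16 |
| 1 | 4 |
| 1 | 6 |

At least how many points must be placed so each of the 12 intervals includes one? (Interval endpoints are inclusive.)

5

Sorted: [0,2] [1,4] [1,6] [2,7] [5,8] [6,9] [9,10] [7,12] [11,13] [14,16] [16,17] [16,18]
{[0,2],[1,4],[1,6],[2,7]} hit by 2; {[5,8],[6,9]} hit by 8; {[9,10],[7,12]} hit by 10; {[11,13]} hit by 13; {[14,16],[16,17],[16,18]} hit by 16.
Points: 2, 8, 10, 13, 16 (5 total).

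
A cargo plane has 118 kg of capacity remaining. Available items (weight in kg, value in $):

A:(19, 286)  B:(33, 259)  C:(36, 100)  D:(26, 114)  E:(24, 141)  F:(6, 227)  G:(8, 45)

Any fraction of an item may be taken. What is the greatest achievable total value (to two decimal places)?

Greedy by value/weight ratio, highest first.
Ratios (sorted): F 37.83, A 15.05, B 7.85, E 5.88, G 5.62, D 4.38, C 2.78
take F (6 @ 227); take A (19 @ 286); take B (33 @ 259); take E (24 @ 141); take G (8 @ 45); take D (26 @ 114); take 2/36 of C → 5.56. Capacity used 118/118.
Total value = 1077.56

1077.56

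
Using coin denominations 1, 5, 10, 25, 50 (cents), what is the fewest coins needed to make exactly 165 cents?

5

Greedy: take as many of the largest coin as possible, then repeat with the remainder.
165 − 3×50→15 − 1×10→5 − 1×5→0
Total coins = 3 + 1 + 1 = 5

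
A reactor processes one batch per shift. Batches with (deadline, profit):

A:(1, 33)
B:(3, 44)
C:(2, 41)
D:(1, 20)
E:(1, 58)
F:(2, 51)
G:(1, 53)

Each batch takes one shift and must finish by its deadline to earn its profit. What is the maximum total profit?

153

By profit: E(d1,58), G(d1,53), F(d2,51), B(d3,44), C(d2,41), A(d1,33), D(d1,20)
E→slot 1; G skipped; F→slot 2; B→slot 3; C skipped; A skipped; D skipped.
Profit = 58 + 51 + 44 = 153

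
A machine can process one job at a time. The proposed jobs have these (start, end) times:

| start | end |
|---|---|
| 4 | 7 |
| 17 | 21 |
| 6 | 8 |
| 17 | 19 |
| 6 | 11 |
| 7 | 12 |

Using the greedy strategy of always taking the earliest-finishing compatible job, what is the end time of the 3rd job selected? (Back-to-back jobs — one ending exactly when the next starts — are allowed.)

19

Sorted by end: (4,7)  (6,8)  (6,11)  (7,12)  (17,19)  (17,21)
take (4,7); take (7,12); take (17,19).
Selected: (4,7) (7,12) (17,19)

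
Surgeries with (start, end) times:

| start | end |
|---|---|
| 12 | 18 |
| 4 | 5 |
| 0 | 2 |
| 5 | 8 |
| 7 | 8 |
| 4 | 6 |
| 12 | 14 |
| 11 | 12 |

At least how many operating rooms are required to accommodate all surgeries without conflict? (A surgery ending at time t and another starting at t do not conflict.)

starts: [0, 4, 4, 5, 7, 11, 12, 12]
ends:   [2, 5, 6, 8, 8, 12, 14, 18]
s0→1 e2→0 s4→1 s4→2  — peak 2.

2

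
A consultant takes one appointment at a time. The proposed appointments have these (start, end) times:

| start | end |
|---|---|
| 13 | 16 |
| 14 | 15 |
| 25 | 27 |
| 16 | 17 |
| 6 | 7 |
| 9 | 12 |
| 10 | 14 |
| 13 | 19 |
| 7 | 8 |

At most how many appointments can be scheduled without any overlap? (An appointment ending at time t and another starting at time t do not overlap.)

6

Sort by end time and greedily take each interval whose start is ≥ the last chosen end.
Sorted by end: (6,7)  (7,8)  (9,12)  (10,14)  (14,15)  (13,16)  (16,17)  (13,19)  (25,27)
take (6,7); take (7,8); take (9,12); take (14,15); take (16,17); take (25,27).
Selected 6 appointments.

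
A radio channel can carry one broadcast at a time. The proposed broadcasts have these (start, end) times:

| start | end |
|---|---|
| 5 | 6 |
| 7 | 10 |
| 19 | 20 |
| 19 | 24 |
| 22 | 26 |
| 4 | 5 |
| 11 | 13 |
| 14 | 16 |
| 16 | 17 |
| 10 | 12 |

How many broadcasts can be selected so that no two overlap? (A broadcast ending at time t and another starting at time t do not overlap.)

8

Greedy by earliest finish: after sorting by end time, pick each interval compatible with the last pick.
Sorted by end: (4,5)  (5,6)  (7,10)  (10,12)  (11,13)  (14,16)  (16,17)  (19,20)  (19,24)  (22,26)
take (4,5); take (5,6); take (7,10); take (10,12); take (14,16); take (16,17); take (19,20); take (22,26).
Selected 8 broadcasts.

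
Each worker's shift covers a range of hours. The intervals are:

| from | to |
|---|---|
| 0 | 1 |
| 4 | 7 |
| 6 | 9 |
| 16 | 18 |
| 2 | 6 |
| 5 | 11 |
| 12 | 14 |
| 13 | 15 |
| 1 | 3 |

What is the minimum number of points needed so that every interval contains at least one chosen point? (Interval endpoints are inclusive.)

4

Sorted: [0,1] [1,3] [2,6] [4,7] [6,9] [5,11] [12,14] [13,15] [16,18]
{[0,1],[1,3]} hit by 1; {[2,6],[4,7],[6,9],[5,11]} hit by 6; {[12,14],[13,15]} hit by 14; {[16,18]} hit by 18.
Points: 1, 6, 14, 18 (4 total).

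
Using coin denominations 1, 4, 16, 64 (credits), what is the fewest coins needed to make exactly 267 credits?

267 = 4×64 + 2×4 + 3×1
Total coins = 4 + 2 + 3 = 9

9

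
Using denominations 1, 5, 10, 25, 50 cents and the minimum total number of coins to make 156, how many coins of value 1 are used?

Greedy: take as many of the largest coin as possible, then repeat with the remainder.
156 = 3×50 + 1×5 + 1×1
Count of 1: 1

1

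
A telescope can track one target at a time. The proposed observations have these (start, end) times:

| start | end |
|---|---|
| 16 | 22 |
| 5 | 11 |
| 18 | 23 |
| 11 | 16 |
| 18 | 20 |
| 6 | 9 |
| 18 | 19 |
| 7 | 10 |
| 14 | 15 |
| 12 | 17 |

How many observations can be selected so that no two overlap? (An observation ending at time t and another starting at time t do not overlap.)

3

By end time: (6,9), (7,10), (5,11), (14,15), (11,16), (12,17), (18,19), (18,20), (16,22), (18,23).
Pick (6,9); next start ≥ 9 → (14,15); next start ≥ 15 → (18,19).
Selected 3 observations.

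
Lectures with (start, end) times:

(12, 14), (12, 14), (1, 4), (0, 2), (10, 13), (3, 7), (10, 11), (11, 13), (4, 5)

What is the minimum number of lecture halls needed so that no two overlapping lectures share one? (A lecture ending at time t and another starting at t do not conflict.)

4

Count concurrent intervals with a sweep; the peak is the room count.
Events (time:±→running): 0:+→1 1:+→2 2:-→1 3:+→2 4:-→1 4:+→2 5:-→1 7:-→0 10:+→1 10:+→2 11:-→1 11:+→2 12:+→3 12:+→4 … peak 4.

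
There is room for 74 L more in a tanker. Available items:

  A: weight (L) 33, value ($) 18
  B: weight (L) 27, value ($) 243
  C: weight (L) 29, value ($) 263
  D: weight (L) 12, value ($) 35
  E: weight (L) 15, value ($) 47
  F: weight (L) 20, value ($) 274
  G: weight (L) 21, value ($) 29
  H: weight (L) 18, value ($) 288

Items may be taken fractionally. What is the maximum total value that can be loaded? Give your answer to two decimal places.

Ratios (sorted): H 16.00, F 13.70, C 9.07, B 9.00, E 3.13, D 2.92, G 1.38, A 0.55
take H (18 @ 288); take F (20 @ 274); take C (29 @ 263); take 7/27 of B → 63.00. Capacity used 74/74.
Total value = 888.00

888.00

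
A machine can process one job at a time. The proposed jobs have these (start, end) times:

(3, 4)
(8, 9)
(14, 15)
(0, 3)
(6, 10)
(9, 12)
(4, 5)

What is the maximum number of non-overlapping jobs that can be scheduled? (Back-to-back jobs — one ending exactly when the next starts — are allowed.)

6

Sort by end time and greedily take each interval whose start is ≥ the last chosen end.
Sorted by end: (0,3)  (3,4)  (4,5)  (8,9)  (6,10)  (9,12)  (14,15)
take (0,3); take (3,4); take (4,5); take (8,9); take (9,12); take (14,15).
Selected 6 jobs.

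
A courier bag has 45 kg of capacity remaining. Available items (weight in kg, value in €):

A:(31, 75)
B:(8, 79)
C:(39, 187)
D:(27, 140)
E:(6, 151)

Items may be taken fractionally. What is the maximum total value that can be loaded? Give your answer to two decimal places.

Sort by value per unit weight and fill in that order.
Ratios (sorted): E 25.17, B 9.88, D 5.19, C 4.79, A 2.42
take E (6 @ 151); take B (8 @ 79); take D (27 @ 140); take 4/39 of C → 19.18. Capacity used 45/45.
Total value = 389.18

389.18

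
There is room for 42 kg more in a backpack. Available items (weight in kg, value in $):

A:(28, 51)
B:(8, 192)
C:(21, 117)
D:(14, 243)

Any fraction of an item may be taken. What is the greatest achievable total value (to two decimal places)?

Greedy by value/weight ratio, highest first.
Order: B (192/8=24.00) > D (243/14=17.36) > C (117/21=5.57) > A (51/28=1.82)
Fill: take B (8 @ 192) → take D (14 @ 243) → take 20/21 of C → 111.43; 42/42 used.
Total value = 546.43

546.43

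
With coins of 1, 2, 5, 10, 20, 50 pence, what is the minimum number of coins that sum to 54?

Use the largest denomination that fits, subtract, and repeat.
54 = 1×50 + 2×2
Total coins = 1 + 2 = 3

3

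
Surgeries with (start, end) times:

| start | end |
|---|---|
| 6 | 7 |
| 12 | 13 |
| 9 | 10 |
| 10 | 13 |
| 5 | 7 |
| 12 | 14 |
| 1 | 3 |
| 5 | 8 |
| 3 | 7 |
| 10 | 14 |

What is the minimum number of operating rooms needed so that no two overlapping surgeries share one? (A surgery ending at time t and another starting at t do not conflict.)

4

Events (time:±→running): 1:+→1 3:-→0 3:+→1 5:+→2 5:+→3 6:+→4 … peak 4.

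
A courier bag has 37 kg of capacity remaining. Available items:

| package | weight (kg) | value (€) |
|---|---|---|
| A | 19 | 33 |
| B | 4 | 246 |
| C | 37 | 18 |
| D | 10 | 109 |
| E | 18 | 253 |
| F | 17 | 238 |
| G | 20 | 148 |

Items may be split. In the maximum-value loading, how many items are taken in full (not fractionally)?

2

Order: B (246/4=61.50) > E (253/18=14.06) > F (238/17=14.00) > D (109/10=10.90) > G (148/20=7.40) > A (33/19=1.74) > C (18/37=0.49)
Fill: take B (4 @ 246) → take E (18 @ 253) → take 15/17 of F → 210.00; 37/37 used.
2 item(s) taken whole; one partial (take 15/17 of F).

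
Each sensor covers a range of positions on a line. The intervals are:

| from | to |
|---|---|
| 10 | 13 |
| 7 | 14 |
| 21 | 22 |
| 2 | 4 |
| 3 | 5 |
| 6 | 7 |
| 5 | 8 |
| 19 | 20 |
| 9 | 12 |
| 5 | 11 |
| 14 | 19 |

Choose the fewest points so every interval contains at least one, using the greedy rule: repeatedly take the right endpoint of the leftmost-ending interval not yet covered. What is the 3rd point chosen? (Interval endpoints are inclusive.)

Process intervals by earliest right end; each time one isn't hit yet, stab at its right endpoint.
By right end: [2,4]  [3,5]  [6,7]  [5,8]  [5,11]  [9,12]  [10,13]  [7,14]  [14,19]  [19,20]  [21,22]
[2,4] uncovered → point at 4; [6,7] uncovered → point at 7; [9,12] uncovered → point at 12; [14,19] uncovered → point at 19; [21,22] uncovered → point at 22.
Points: 4, 7, 12, 19, 22 (5 total).

12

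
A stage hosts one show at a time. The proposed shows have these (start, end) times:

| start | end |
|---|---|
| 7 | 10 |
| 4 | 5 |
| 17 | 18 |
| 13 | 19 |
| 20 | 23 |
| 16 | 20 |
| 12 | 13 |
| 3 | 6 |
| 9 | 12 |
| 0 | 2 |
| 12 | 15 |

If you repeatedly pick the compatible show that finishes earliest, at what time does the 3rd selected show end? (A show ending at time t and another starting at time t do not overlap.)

10

Order by finish time; keep every interval that doesn't clash with the previous kept one.
Sorted by end: (0,2)  (4,5)  (3,6)  (7,10)  (9,12)  (12,13)  (12,15)  (17,18)  (13,19)  (16,20)  (20,23)
take (0,2); take (4,5); take (7,10); take (12,13); take (17,18); skip (13,19); skip (16,20); take (20,23).
Selected: (0,2) (4,5) (7,10) (12,13) (17,18) (20,23)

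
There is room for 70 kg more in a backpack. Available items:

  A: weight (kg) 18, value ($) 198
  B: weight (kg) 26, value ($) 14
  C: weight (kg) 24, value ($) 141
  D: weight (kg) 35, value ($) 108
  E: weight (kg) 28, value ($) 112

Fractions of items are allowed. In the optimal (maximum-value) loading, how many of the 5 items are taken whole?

3

Ratios (sorted): A 11.00, C 5.88, E 4.00, D 3.09, B 0.54
take A (18 @ 198); take C (24 @ 141); take E (28 @ 112). Capacity used 70/70.
3 item(s) taken whole.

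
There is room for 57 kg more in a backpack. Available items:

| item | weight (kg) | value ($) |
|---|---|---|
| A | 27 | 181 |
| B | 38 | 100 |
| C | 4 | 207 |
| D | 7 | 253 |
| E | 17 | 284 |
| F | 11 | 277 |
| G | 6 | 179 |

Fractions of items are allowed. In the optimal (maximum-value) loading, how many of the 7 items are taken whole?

5

Greedy by value/weight ratio, highest first.
Order: C (207/4=51.75) > D (253/7=36.14) > G (179/6=29.83) > F (277/11=25.18) > E (284/17=16.71) > A (181/27=6.70) > B (100/38=2.63)
Fill: take C (4 @ 207) → take D (7 @ 253) → take G (6 @ 179) → take F (11 @ 277) → take E (17 @ 284) → take 12/27 of A → 80.44; 57/57 used.
5 item(s) taken whole; one partial (take 12/27 of A).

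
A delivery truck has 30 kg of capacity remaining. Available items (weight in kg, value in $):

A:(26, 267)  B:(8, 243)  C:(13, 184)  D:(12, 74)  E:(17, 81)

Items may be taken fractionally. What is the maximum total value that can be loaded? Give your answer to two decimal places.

Ratios (sorted): B 30.38, C 14.15, A 10.27, D 6.17, E 4.76
take B (8 @ 243); take C (13 @ 184); take 9/26 of A → 92.42. Capacity used 30/30.
Total value = 519.42

519.42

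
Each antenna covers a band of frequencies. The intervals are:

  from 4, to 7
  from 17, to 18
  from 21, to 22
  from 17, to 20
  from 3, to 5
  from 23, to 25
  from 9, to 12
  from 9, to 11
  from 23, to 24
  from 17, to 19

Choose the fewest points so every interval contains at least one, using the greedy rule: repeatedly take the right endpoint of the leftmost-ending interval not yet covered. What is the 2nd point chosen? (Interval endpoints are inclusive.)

11

Sort by right endpoint; whenever an interval is uncovered, place a point at its right end.
Sorted: [3,5] [4,7] [9,11] [9,12] [17,18] [17,19] [17,20] [21,22] [23,24] [23,25]
{[3,5],[4,7]} hit by 5; {[9,11],[9,12]} hit by 11; {[17,18],[17,19],[17,20]} hit by 18; {[21,22]} hit by 22; {[23,24],[23,25]} hit by 24.
Points: 5, 11, 18, 22, 24 (5 total).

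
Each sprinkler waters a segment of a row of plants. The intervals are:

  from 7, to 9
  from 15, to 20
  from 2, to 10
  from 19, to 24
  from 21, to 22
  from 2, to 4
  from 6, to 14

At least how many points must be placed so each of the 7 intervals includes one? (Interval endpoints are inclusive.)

Sort by right endpoint; whenever an interval is uncovered, place a point at its right end.
By right end: [2,4]  [7,9]  [2,10]  [6,14]  [15,20]  [21,22]  [19,24]
[2,4] uncovered → point at 4; [7,9] uncovered → point at 9; [15,20] uncovered → point at 20; [21,22] uncovered → point at 22.
Points: 4, 9, 20, 22 (4 total).

4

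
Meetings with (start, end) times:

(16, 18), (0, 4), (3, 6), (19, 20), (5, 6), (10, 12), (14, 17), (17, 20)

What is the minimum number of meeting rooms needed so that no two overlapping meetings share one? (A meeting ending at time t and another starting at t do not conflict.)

2

Count concurrent intervals with a sweep; the peak is the room count.
starts: [0, 3, 5, 10, 14, 16, 17, 19]
ends:   [4, 6, 6, 12, 17, 18, 20, 20]
s0→1 s3→2  — peak 2.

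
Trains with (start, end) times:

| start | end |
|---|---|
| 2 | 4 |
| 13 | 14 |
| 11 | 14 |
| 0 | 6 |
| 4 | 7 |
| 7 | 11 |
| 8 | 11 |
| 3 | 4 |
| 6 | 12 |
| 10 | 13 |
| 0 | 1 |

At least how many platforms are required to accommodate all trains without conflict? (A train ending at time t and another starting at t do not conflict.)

4

starts: [0, 0, 2, 3, 4, 6, 7, 8, 10, 11, 13]
ends:   [1, 4, 4, 6, 7, 11, 11, 12, 13, 14, 14]
s0→1 s0→2 e1→1 s2→2 s3→3 e4→2 e4→1 s4→2 e6→1 s6→2 e7→1 s7→2 s8→3 s10→4  — peak 4.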